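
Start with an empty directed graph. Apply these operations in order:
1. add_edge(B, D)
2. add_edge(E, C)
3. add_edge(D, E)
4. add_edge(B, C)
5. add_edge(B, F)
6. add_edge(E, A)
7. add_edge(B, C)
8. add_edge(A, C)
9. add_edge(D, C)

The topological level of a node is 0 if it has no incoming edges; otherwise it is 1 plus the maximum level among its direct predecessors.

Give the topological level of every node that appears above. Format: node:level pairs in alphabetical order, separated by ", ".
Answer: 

Answer: A:3, B:0, C:4, D:1, E:2, F:1

Derivation:
Op 1: add_edge(B, D). Edges now: 1
Op 2: add_edge(E, C). Edges now: 2
Op 3: add_edge(D, E). Edges now: 3
Op 4: add_edge(B, C). Edges now: 4
Op 5: add_edge(B, F). Edges now: 5
Op 6: add_edge(E, A). Edges now: 6
Op 7: add_edge(B, C) (duplicate, no change). Edges now: 6
Op 8: add_edge(A, C). Edges now: 7
Op 9: add_edge(D, C). Edges now: 8
Compute levels (Kahn BFS):
  sources (in-degree 0): B
  process B: level=0
    B->C: in-degree(C)=3, level(C)>=1
    B->D: in-degree(D)=0, level(D)=1, enqueue
    B->F: in-degree(F)=0, level(F)=1, enqueue
  process D: level=1
    D->C: in-degree(C)=2, level(C)>=2
    D->E: in-degree(E)=0, level(E)=2, enqueue
  process F: level=1
  process E: level=2
    E->A: in-degree(A)=0, level(A)=3, enqueue
    E->C: in-degree(C)=1, level(C)>=3
  process A: level=3
    A->C: in-degree(C)=0, level(C)=4, enqueue
  process C: level=4
All levels: A:3, B:0, C:4, D:1, E:2, F:1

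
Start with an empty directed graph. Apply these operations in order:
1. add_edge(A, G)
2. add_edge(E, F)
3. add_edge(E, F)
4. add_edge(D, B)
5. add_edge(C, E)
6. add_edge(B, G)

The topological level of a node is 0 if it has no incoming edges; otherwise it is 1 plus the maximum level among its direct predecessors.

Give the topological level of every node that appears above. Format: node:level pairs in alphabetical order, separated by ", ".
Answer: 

Answer: A:0, B:1, C:0, D:0, E:1, F:2, G:2

Derivation:
Op 1: add_edge(A, G). Edges now: 1
Op 2: add_edge(E, F). Edges now: 2
Op 3: add_edge(E, F) (duplicate, no change). Edges now: 2
Op 4: add_edge(D, B). Edges now: 3
Op 5: add_edge(C, E). Edges now: 4
Op 6: add_edge(B, G). Edges now: 5
Compute levels (Kahn BFS):
  sources (in-degree 0): A, C, D
  process A: level=0
    A->G: in-degree(G)=1, level(G)>=1
  process C: level=0
    C->E: in-degree(E)=0, level(E)=1, enqueue
  process D: level=0
    D->B: in-degree(B)=0, level(B)=1, enqueue
  process E: level=1
    E->F: in-degree(F)=0, level(F)=2, enqueue
  process B: level=1
    B->G: in-degree(G)=0, level(G)=2, enqueue
  process F: level=2
  process G: level=2
All levels: A:0, B:1, C:0, D:0, E:1, F:2, G:2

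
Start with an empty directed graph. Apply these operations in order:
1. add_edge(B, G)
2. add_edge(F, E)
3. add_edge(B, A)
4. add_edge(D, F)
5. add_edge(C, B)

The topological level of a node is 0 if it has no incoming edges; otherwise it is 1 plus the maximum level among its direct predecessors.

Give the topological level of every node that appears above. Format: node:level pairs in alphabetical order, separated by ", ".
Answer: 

Op 1: add_edge(B, G). Edges now: 1
Op 2: add_edge(F, E). Edges now: 2
Op 3: add_edge(B, A). Edges now: 3
Op 4: add_edge(D, F). Edges now: 4
Op 5: add_edge(C, B). Edges now: 5
Compute levels (Kahn BFS):
  sources (in-degree 0): C, D
  process C: level=0
    C->B: in-degree(B)=0, level(B)=1, enqueue
  process D: level=0
    D->F: in-degree(F)=0, level(F)=1, enqueue
  process B: level=1
    B->A: in-degree(A)=0, level(A)=2, enqueue
    B->G: in-degree(G)=0, level(G)=2, enqueue
  process F: level=1
    F->E: in-degree(E)=0, level(E)=2, enqueue
  process A: level=2
  process G: level=2
  process E: level=2
All levels: A:2, B:1, C:0, D:0, E:2, F:1, G:2

Answer: A:2, B:1, C:0, D:0, E:2, F:1, G:2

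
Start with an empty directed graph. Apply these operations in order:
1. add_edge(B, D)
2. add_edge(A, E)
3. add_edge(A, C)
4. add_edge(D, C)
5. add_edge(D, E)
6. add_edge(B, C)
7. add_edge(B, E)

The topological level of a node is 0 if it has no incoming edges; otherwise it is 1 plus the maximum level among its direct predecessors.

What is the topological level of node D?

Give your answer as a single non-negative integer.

Op 1: add_edge(B, D). Edges now: 1
Op 2: add_edge(A, E). Edges now: 2
Op 3: add_edge(A, C). Edges now: 3
Op 4: add_edge(D, C). Edges now: 4
Op 5: add_edge(D, E). Edges now: 5
Op 6: add_edge(B, C). Edges now: 6
Op 7: add_edge(B, E). Edges now: 7
Compute levels (Kahn BFS):
  sources (in-degree 0): A, B
  process A: level=0
    A->C: in-degree(C)=2, level(C)>=1
    A->E: in-degree(E)=2, level(E)>=1
  process B: level=0
    B->C: in-degree(C)=1, level(C)>=1
    B->D: in-degree(D)=0, level(D)=1, enqueue
    B->E: in-degree(E)=1, level(E)>=1
  process D: level=1
    D->C: in-degree(C)=0, level(C)=2, enqueue
    D->E: in-degree(E)=0, level(E)=2, enqueue
  process C: level=2
  process E: level=2
All levels: A:0, B:0, C:2, D:1, E:2
level(D) = 1

Answer: 1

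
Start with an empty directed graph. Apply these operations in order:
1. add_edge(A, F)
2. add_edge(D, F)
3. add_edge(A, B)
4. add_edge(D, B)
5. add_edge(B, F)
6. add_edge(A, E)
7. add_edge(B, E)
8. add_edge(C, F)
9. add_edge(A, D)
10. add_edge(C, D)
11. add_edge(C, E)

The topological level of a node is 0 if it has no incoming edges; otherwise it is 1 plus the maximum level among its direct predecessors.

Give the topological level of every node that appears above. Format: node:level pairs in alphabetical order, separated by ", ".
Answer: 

Answer: A:0, B:2, C:0, D:1, E:3, F:3

Derivation:
Op 1: add_edge(A, F). Edges now: 1
Op 2: add_edge(D, F). Edges now: 2
Op 3: add_edge(A, B). Edges now: 3
Op 4: add_edge(D, B). Edges now: 4
Op 5: add_edge(B, F). Edges now: 5
Op 6: add_edge(A, E). Edges now: 6
Op 7: add_edge(B, E). Edges now: 7
Op 8: add_edge(C, F). Edges now: 8
Op 9: add_edge(A, D). Edges now: 9
Op 10: add_edge(C, D). Edges now: 10
Op 11: add_edge(C, E). Edges now: 11
Compute levels (Kahn BFS):
  sources (in-degree 0): A, C
  process A: level=0
    A->B: in-degree(B)=1, level(B)>=1
    A->D: in-degree(D)=1, level(D)>=1
    A->E: in-degree(E)=2, level(E)>=1
    A->F: in-degree(F)=3, level(F)>=1
  process C: level=0
    C->D: in-degree(D)=0, level(D)=1, enqueue
    C->E: in-degree(E)=1, level(E)>=1
    C->F: in-degree(F)=2, level(F)>=1
  process D: level=1
    D->B: in-degree(B)=0, level(B)=2, enqueue
    D->F: in-degree(F)=1, level(F)>=2
  process B: level=2
    B->E: in-degree(E)=0, level(E)=3, enqueue
    B->F: in-degree(F)=0, level(F)=3, enqueue
  process E: level=3
  process F: level=3
All levels: A:0, B:2, C:0, D:1, E:3, F:3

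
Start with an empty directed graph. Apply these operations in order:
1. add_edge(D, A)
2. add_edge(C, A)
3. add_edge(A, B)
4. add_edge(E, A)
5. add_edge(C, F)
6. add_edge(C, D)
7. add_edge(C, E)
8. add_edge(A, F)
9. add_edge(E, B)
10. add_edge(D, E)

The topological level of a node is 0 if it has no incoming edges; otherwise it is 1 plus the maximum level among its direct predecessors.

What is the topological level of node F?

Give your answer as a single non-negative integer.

Answer: 4

Derivation:
Op 1: add_edge(D, A). Edges now: 1
Op 2: add_edge(C, A). Edges now: 2
Op 3: add_edge(A, B). Edges now: 3
Op 4: add_edge(E, A). Edges now: 4
Op 5: add_edge(C, F). Edges now: 5
Op 6: add_edge(C, D). Edges now: 6
Op 7: add_edge(C, E). Edges now: 7
Op 8: add_edge(A, F). Edges now: 8
Op 9: add_edge(E, B). Edges now: 9
Op 10: add_edge(D, E). Edges now: 10
Compute levels (Kahn BFS):
  sources (in-degree 0): C
  process C: level=0
    C->A: in-degree(A)=2, level(A)>=1
    C->D: in-degree(D)=0, level(D)=1, enqueue
    C->E: in-degree(E)=1, level(E)>=1
    C->F: in-degree(F)=1, level(F)>=1
  process D: level=1
    D->A: in-degree(A)=1, level(A)>=2
    D->E: in-degree(E)=0, level(E)=2, enqueue
  process E: level=2
    E->A: in-degree(A)=0, level(A)=3, enqueue
    E->B: in-degree(B)=1, level(B)>=3
  process A: level=3
    A->B: in-degree(B)=0, level(B)=4, enqueue
    A->F: in-degree(F)=0, level(F)=4, enqueue
  process B: level=4
  process F: level=4
All levels: A:3, B:4, C:0, D:1, E:2, F:4
level(F) = 4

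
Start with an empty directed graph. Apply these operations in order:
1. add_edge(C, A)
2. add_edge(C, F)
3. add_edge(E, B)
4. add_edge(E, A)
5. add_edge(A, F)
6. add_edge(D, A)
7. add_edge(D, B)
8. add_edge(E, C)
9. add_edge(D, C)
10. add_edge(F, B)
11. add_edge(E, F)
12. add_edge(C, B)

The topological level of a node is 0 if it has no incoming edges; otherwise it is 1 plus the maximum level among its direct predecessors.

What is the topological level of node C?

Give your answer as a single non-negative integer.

Answer: 1

Derivation:
Op 1: add_edge(C, A). Edges now: 1
Op 2: add_edge(C, F). Edges now: 2
Op 3: add_edge(E, B). Edges now: 3
Op 4: add_edge(E, A). Edges now: 4
Op 5: add_edge(A, F). Edges now: 5
Op 6: add_edge(D, A). Edges now: 6
Op 7: add_edge(D, B). Edges now: 7
Op 8: add_edge(E, C). Edges now: 8
Op 9: add_edge(D, C). Edges now: 9
Op 10: add_edge(F, B). Edges now: 10
Op 11: add_edge(E, F). Edges now: 11
Op 12: add_edge(C, B). Edges now: 12
Compute levels (Kahn BFS):
  sources (in-degree 0): D, E
  process D: level=0
    D->A: in-degree(A)=2, level(A)>=1
    D->B: in-degree(B)=3, level(B)>=1
    D->C: in-degree(C)=1, level(C)>=1
  process E: level=0
    E->A: in-degree(A)=1, level(A)>=1
    E->B: in-degree(B)=2, level(B)>=1
    E->C: in-degree(C)=0, level(C)=1, enqueue
    E->F: in-degree(F)=2, level(F)>=1
  process C: level=1
    C->A: in-degree(A)=0, level(A)=2, enqueue
    C->B: in-degree(B)=1, level(B)>=2
    C->F: in-degree(F)=1, level(F)>=2
  process A: level=2
    A->F: in-degree(F)=0, level(F)=3, enqueue
  process F: level=3
    F->B: in-degree(B)=0, level(B)=4, enqueue
  process B: level=4
All levels: A:2, B:4, C:1, D:0, E:0, F:3
level(C) = 1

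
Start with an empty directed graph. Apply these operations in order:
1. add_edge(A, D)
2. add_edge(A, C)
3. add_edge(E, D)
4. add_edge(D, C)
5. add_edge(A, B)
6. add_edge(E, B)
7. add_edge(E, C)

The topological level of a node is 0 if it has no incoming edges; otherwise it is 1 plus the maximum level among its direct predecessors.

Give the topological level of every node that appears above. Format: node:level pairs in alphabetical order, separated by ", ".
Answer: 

Answer: A:0, B:1, C:2, D:1, E:0

Derivation:
Op 1: add_edge(A, D). Edges now: 1
Op 2: add_edge(A, C). Edges now: 2
Op 3: add_edge(E, D). Edges now: 3
Op 4: add_edge(D, C). Edges now: 4
Op 5: add_edge(A, B). Edges now: 5
Op 6: add_edge(E, B). Edges now: 6
Op 7: add_edge(E, C). Edges now: 7
Compute levels (Kahn BFS):
  sources (in-degree 0): A, E
  process A: level=0
    A->B: in-degree(B)=1, level(B)>=1
    A->C: in-degree(C)=2, level(C)>=1
    A->D: in-degree(D)=1, level(D)>=1
  process E: level=0
    E->B: in-degree(B)=0, level(B)=1, enqueue
    E->C: in-degree(C)=1, level(C)>=1
    E->D: in-degree(D)=0, level(D)=1, enqueue
  process B: level=1
  process D: level=1
    D->C: in-degree(C)=0, level(C)=2, enqueue
  process C: level=2
All levels: A:0, B:1, C:2, D:1, E:0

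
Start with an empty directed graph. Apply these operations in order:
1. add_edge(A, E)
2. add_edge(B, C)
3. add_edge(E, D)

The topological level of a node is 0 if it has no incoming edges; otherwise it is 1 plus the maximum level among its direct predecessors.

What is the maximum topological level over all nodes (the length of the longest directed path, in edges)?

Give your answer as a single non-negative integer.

Op 1: add_edge(A, E). Edges now: 1
Op 2: add_edge(B, C). Edges now: 2
Op 3: add_edge(E, D). Edges now: 3
Compute levels (Kahn BFS):
  sources (in-degree 0): A, B
  process A: level=0
    A->E: in-degree(E)=0, level(E)=1, enqueue
  process B: level=0
    B->C: in-degree(C)=0, level(C)=1, enqueue
  process E: level=1
    E->D: in-degree(D)=0, level(D)=2, enqueue
  process C: level=1
  process D: level=2
All levels: A:0, B:0, C:1, D:2, E:1
max level = 2

Answer: 2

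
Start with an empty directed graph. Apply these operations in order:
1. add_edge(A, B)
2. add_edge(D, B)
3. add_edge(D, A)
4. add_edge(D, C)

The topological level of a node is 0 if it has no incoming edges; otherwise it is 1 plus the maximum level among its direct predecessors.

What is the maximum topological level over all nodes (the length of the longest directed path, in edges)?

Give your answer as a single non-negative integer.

Answer: 2

Derivation:
Op 1: add_edge(A, B). Edges now: 1
Op 2: add_edge(D, B). Edges now: 2
Op 3: add_edge(D, A). Edges now: 3
Op 4: add_edge(D, C). Edges now: 4
Compute levels (Kahn BFS):
  sources (in-degree 0): D
  process D: level=0
    D->A: in-degree(A)=0, level(A)=1, enqueue
    D->B: in-degree(B)=1, level(B)>=1
    D->C: in-degree(C)=0, level(C)=1, enqueue
  process A: level=1
    A->B: in-degree(B)=0, level(B)=2, enqueue
  process C: level=1
  process B: level=2
All levels: A:1, B:2, C:1, D:0
max level = 2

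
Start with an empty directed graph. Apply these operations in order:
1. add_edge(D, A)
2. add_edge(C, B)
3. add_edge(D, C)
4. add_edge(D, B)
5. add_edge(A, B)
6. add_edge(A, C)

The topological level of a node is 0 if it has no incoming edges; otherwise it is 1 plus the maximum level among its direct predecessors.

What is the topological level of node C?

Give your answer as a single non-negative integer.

Op 1: add_edge(D, A). Edges now: 1
Op 2: add_edge(C, B). Edges now: 2
Op 3: add_edge(D, C). Edges now: 3
Op 4: add_edge(D, B). Edges now: 4
Op 5: add_edge(A, B). Edges now: 5
Op 6: add_edge(A, C). Edges now: 6
Compute levels (Kahn BFS):
  sources (in-degree 0): D
  process D: level=0
    D->A: in-degree(A)=0, level(A)=1, enqueue
    D->B: in-degree(B)=2, level(B)>=1
    D->C: in-degree(C)=1, level(C)>=1
  process A: level=1
    A->B: in-degree(B)=1, level(B)>=2
    A->C: in-degree(C)=0, level(C)=2, enqueue
  process C: level=2
    C->B: in-degree(B)=0, level(B)=3, enqueue
  process B: level=3
All levels: A:1, B:3, C:2, D:0
level(C) = 2

Answer: 2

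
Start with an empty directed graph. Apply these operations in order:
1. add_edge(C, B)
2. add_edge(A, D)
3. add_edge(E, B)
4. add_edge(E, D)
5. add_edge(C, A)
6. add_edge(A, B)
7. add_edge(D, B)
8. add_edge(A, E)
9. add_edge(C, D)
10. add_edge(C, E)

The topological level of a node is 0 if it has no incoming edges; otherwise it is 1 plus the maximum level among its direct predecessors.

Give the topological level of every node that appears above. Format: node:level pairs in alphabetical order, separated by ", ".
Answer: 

Answer: A:1, B:4, C:0, D:3, E:2

Derivation:
Op 1: add_edge(C, B). Edges now: 1
Op 2: add_edge(A, D). Edges now: 2
Op 3: add_edge(E, B). Edges now: 3
Op 4: add_edge(E, D). Edges now: 4
Op 5: add_edge(C, A). Edges now: 5
Op 6: add_edge(A, B). Edges now: 6
Op 7: add_edge(D, B). Edges now: 7
Op 8: add_edge(A, E). Edges now: 8
Op 9: add_edge(C, D). Edges now: 9
Op 10: add_edge(C, E). Edges now: 10
Compute levels (Kahn BFS):
  sources (in-degree 0): C
  process C: level=0
    C->A: in-degree(A)=0, level(A)=1, enqueue
    C->B: in-degree(B)=3, level(B)>=1
    C->D: in-degree(D)=2, level(D)>=1
    C->E: in-degree(E)=1, level(E)>=1
  process A: level=1
    A->B: in-degree(B)=2, level(B)>=2
    A->D: in-degree(D)=1, level(D)>=2
    A->E: in-degree(E)=0, level(E)=2, enqueue
  process E: level=2
    E->B: in-degree(B)=1, level(B)>=3
    E->D: in-degree(D)=0, level(D)=3, enqueue
  process D: level=3
    D->B: in-degree(B)=0, level(B)=4, enqueue
  process B: level=4
All levels: A:1, B:4, C:0, D:3, E:2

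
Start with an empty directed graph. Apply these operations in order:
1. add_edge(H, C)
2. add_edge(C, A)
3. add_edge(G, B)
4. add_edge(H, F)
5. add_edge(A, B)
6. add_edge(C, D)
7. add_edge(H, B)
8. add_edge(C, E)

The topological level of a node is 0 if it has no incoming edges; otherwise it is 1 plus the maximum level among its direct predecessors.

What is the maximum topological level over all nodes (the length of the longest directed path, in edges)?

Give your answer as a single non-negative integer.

Answer: 3

Derivation:
Op 1: add_edge(H, C). Edges now: 1
Op 2: add_edge(C, A). Edges now: 2
Op 3: add_edge(G, B). Edges now: 3
Op 4: add_edge(H, F). Edges now: 4
Op 5: add_edge(A, B). Edges now: 5
Op 6: add_edge(C, D). Edges now: 6
Op 7: add_edge(H, B). Edges now: 7
Op 8: add_edge(C, E). Edges now: 8
Compute levels (Kahn BFS):
  sources (in-degree 0): G, H
  process G: level=0
    G->B: in-degree(B)=2, level(B)>=1
  process H: level=0
    H->B: in-degree(B)=1, level(B)>=1
    H->C: in-degree(C)=0, level(C)=1, enqueue
    H->F: in-degree(F)=0, level(F)=1, enqueue
  process C: level=1
    C->A: in-degree(A)=0, level(A)=2, enqueue
    C->D: in-degree(D)=0, level(D)=2, enqueue
    C->E: in-degree(E)=0, level(E)=2, enqueue
  process F: level=1
  process A: level=2
    A->B: in-degree(B)=0, level(B)=3, enqueue
  process D: level=2
  process E: level=2
  process B: level=3
All levels: A:2, B:3, C:1, D:2, E:2, F:1, G:0, H:0
max level = 3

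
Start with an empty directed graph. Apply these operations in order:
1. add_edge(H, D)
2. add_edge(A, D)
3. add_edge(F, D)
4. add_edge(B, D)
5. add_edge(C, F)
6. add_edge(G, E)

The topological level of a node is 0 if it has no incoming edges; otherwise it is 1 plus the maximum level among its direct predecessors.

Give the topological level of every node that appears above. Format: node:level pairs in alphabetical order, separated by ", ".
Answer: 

Answer: A:0, B:0, C:0, D:2, E:1, F:1, G:0, H:0

Derivation:
Op 1: add_edge(H, D). Edges now: 1
Op 2: add_edge(A, D). Edges now: 2
Op 3: add_edge(F, D). Edges now: 3
Op 4: add_edge(B, D). Edges now: 4
Op 5: add_edge(C, F). Edges now: 5
Op 6: add_edge(G, E). Edges now: 6
Compute levels (Kahn BFS):
  sources (in-degree 0): A, B, C, G, H
  process A: level=0
    A->D: in-degree(D)=3, level(D)>=1
  process B: level=0
    B->D: in-degree(D)=2, level(D)>=1
  process C: level=0
    C->F: in-degree(F)=0, level(F)=1, enqueue
  process G: level=0
    G->E: in-degree(E)=0, level(E)=1, enqueue
  process H: level=0
    H->D: in-degree(D)=1, level(D)>=1
  process F: level=1
    F->D: in-degree(D)=0, level(D)=2, enqueue
  process E: level=1
  process D: level=2
All levels: A:0, B:0, C:0, D:2, E:1, F:1, G:0, H:0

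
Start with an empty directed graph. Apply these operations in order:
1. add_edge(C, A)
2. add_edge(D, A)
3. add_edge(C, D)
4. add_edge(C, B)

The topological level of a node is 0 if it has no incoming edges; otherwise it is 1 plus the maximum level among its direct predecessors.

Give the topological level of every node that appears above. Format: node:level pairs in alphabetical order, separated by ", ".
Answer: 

Op 1: add_edge(C, A). Edges now: 1
Op 2: add_edge(D, A). Edges now: 2
Op 3: add_edge(C, D). Edges now: 3
Op 4: add_edge(C, B). Edges now: 4
Compute levels (Kahn BFS):
  sources (in-degree 0): C
  process C: level=0
    C->A: in-degree(A)=1, level(A)>=1
    C->B: in-degree(B)=0, level(B)=1, enqueue
    C->D: in-degree(D)=0, level(D)=1, enqueue
  process B: level=1
  process D: level=1
    D->A: in-degree(A)=0, level(A)=2, enqueue
  process A: level=2
All levels: A:2, B:1, C:0, D:1

Answer: A:2, B:1, C:0, D:1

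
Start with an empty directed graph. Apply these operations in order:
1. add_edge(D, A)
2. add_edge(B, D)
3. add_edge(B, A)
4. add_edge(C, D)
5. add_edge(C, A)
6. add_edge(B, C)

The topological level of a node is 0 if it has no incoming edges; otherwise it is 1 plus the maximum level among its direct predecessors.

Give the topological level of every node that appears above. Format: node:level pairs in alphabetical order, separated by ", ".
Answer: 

Answer: A:3, B:0, C:1, D:2

Derivation:
Op 1: add_edge(D, A). Edges now: 1
Op 2: add_edge(B, D). Edges now: 2
Op 3: add_edge(B, A). Edges now: 3
Op 4: add_edge(C, D). Edges now: 4
Op 5: add_edge(C, A). Edges now: 5
Op 6: add_edge(B, C). Edges now: 6
Compute levels (Kahn BFS):
  sources (in-degree 0): B
  process B: level=0
    B->A: in-degree(A)=2, level(A)>=1
    B->C: in-degree(C)=0, level(C)=1, enqueue
    B->D: in-degree(D)=1, level(D)>=1
  process C: level=1
    C->A: in-degree(A)=1, level(A)>=2
    C->D: in-degree(D)=0, level(D)=2, enqueue
  process D: level=2
    D->A: in-degree(A)=0, level(A)=3, enqueue
  process A: level=3
All levels: A:3, B:0, C:1, D:2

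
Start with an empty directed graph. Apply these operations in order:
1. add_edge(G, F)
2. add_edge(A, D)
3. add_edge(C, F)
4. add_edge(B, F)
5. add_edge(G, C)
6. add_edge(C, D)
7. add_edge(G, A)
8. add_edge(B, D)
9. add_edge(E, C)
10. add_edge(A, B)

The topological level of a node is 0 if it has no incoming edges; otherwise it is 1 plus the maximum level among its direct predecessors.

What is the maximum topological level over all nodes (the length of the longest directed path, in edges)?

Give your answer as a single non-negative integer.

Answer: 3

Derivation:
Op 1: add_edge(G, F). Edges now: 1
Op 2: add_edge(A, D). Edges now: 2
Op 3: add_edge(C, F). Edges now: 3
Op 4: add_edge(B, F). Edges now: 4
Op 5: add_edge(G, C). Edges now: 5
Op 6: add_edge(C, D). Edges now: 6
Op 7: add_edge(G, A). Edges now: 7
Op 8: add_edge(B, D). Edges now: 8
Op 9: add_edge(E, C). Edges now: 9
Op 10: add_edge(A, B). Edges now: 10
Compute levels (Kahn BFS):
  sources (in-degree 0): E, G
  process E: level=0
    E->C: in-degree(C)=1, level(C)>=1
  process G: level=0
    G->A: in-degree(A)=0, level(A)=1, enqueue
    G->C: in-degree(C)=0, level(C)=1, enqueue
    G->F: in-degree(F)=2, level(F)>=1
  process A: level=1
    A->B: in-degree(B)=0, level(B)=2, enqueue
    A->D: in-degree(D)=2, level(D)>=2
  process C: level=1
    C->D: in-degree(D)=1, level(D)>=2
    C->F: in-degree(F)=1, level(F)>=2
  process B: level=2
    B->D: in-degree(D)=0, level(D)=3, enqueue
    B->F: in-degree(F)=0, level(F)=3, enqueue
  process D: level=3
  process F: level=3
All levels: A:1, B:2, C:1, D:3, E:0, F:3, G:0
max level = 3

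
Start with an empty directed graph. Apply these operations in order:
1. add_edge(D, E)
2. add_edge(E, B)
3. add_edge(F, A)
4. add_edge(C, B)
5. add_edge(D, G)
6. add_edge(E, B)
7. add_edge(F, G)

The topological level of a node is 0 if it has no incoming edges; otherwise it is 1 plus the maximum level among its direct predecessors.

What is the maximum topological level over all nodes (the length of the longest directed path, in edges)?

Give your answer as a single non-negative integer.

Answer: 2

Derivation:
Op 1: add_edge(D, E). Edges now: 1
Op 2: add_edge(E, B). Edges now: 2
Op 3: add_edge(F, A). Edges now: 3
Op 4: add_edge(C, B). Edges now: 4
Op 5: add_edge(D, G). Edges now: 5
Op 6: add_edge(E, B) (duplicate, no change). Edges now: 5
Op 7: add_edge(F, G). Edges now: 6
Compute levels (Kahn BFS):
  sources (in-degree 0): C, D, F
  process C: level=0
    C->B: in-degree(B)=1, level(B)>=1
  process D: level=0
    D->E: in-degree(E)=0, level(E)=1, enqueue
    D->G: in-degree(G)=1, level(G)>=1
  process F: level=0
    F->A: in-degree(A)=0, level(A)=1, enqueue
    F->G: in-degree(G)=0, level(G)=1, enqueue
  process E: level=1
    E->B: in-degree(B)=0, level(B)=2, enqueue
  process A: level=1
  process G: level=1
  process B: level=2
All levels: A:1, B:2, C:0, D:0, E:1, F:0, G:1
max level = 2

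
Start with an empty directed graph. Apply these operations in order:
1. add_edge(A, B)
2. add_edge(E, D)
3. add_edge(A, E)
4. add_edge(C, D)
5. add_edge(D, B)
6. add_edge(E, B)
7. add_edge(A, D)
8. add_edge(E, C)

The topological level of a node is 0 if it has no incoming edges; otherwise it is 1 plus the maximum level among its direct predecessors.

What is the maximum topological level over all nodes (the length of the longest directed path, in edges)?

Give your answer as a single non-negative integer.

Answer: 4

Derivation:
Op 1: add_edge(A, B). Edges now: 1
Op 2: add_edge(E, D). Edges now: 2
Op 3: add_edge(A, E). Edges now: 3
Op 4: add_edge(C, D). Edges now: 4
Op 5: add_edge(D, B). Edges now: 5
Op 6: add_edge(E, B). Edges now: 6
Op 7: add_edge(A, D). Edges now: 7
Op 8: add_edge(E, C). Edges now: 8
Compute levels (Kahn BFS):
  sources (in-degree 0): A
  process A: level=0
    A->B: in-degree(B)=2, level(B)>=1
    A->D: in-degree(D)=2, level(D)>=1
    A->E: in-degree(E)=0, level(E)=1, enqueue
  process E: level=1
    E->B: in-degree(B)=1, level(B)>=2
    E->C: in-degree(C)=0, level(C)=2, enqueue
    E->D: in-degree(D)=1, level(D)>=2
  process C: level=2
    C->D: in-degree(D)=0, level(D)=3, enqueue
  process D: level=3
    D->B: in-degree(B)=0, level(B)=4, enqueue
  process B: level=4
All levels: A:0, B:4, C:2, D:3, E:1
max level = 4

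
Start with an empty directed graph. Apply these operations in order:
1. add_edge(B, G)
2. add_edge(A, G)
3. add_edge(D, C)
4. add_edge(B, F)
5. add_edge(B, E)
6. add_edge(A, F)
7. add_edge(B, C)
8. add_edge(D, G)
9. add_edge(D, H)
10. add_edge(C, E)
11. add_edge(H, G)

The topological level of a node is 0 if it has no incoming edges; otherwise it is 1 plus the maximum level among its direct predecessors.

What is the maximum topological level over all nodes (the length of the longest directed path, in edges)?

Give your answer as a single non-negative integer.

Answer: 2

Derivation:
Op 1: add_edge(B, G). Edges now: 1
Op 2: add_edge(A, G). Edges now: 2
Op 3: add_edge(D, C). Edges now: 3
Op 4: add_edge(B, F). Edges now: 4
Op 5: add_edge(B, E). Edges now: 5
Op 6: add_edge(A, F). Edges now: 6
Op 7: add_edge(B, C). Edges now: 7
Op 8: add_edge(D, G). Edges now: 8
Op 9: add_edge(D, H). Edges now: 9
Op 10: add_edge(C, E). Edges now: 10
Op 11: add_edge(H, G). Edges now: 11
Compute levels (Kahn BFS):
  sources (in-degree 0): A, B, D
  process A: level=0
    A->F: in-degree(F)=1, level(F)>=1
    A->G: in-degree(G)=3, level(G)>=1
  process B: level=0
    B->C: in-degree(C)=1, level(C)>=1
    B->E: in-degree(E)=1, level(E)>=1
    B->F: in-degree(F)=0, level(F)=1, enqueue
    B->G: in-degree(G)=2, level(G)>=1
  process D: level=0
    D->C: in-degree(C)=0, level(C)=1, enqueue
    D->G: in-degree(G)=1, level(G)>=1
    D->H: in-degree(H)=0, level(H)=1, enqueue
  process F: level=1
  process C: level=1
    C->E: in-degree(E)=0, level(E)=2, enqueue
  process H: level=1
    H->G: in-degree(G)=0, level(G)=2, enqueue
  process E: level=2
  process G: level=2
All levels: A:0, B:0, C:1, D:0, E:2, F:1, G:2, H:1
max level = 2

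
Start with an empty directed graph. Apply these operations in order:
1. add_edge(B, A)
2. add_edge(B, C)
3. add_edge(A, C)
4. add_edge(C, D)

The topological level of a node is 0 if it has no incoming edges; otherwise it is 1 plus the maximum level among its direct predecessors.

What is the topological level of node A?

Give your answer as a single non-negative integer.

Op 1: add_edge(B, A). Edges now: 1
Op 2: add_edge(B, C). Edges now: 2
Op 3: add_edge(A, C). Edges now: 3
Op 4: add_edge(C, D). Edges now: 4
Compute levels (Kahn BFS):
  sources (in-degree 0): B
  process B: level=0
    B->A: in-degree(A)=0, level(A)=1, enqueue
    B->C: in-degree(C)=1, level(C)>=1
  process A: level=1
    A->C: in-degree(C)=0, level(C)=2, enqueue
  process C: level=2
    C->D: in-degree(D)=0, level(D)=3, enqueue
  process D: level=3
All levels: A:1, B:0, C:2, D:3
level(A) = 1

Answer: 1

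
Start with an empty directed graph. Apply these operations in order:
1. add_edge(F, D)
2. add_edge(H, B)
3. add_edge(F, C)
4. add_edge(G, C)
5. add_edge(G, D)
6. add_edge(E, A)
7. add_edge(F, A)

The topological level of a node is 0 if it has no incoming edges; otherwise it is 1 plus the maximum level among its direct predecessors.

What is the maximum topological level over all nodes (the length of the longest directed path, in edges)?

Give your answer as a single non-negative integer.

Answer: 1

Derivation:
Op 1: add_edge(F, D). Edges now: 1
Op 2: add_edge(H, B). Edges now: 2
Op 3: add_edge(F, C). Edges now: 3
Op 4: add_edge(G, C). Edges now: 4
Op 5: add_edge(G, D). Edges now: 5
Op 6: add_edge(E, A). Edges now: 6
Op 7: add_edge(F, A). Edges now: 7
Compute levels (Kahn BFS):
  sources (in-degree 0): E, F, G, H
  process E: level=0
    E->A: in-degree(A)=1, level(A)>=1
  process F: level=0
    F->A: in-degree(A)=0, level(A)=1, enqueue
    F->C: in-degree(C)=1, level(C)>=1
    F->D: in-degree(D)=1, level(D)>=1
  process G: level=0
    G->C: in-degree(C)=0, level(C)=1, enqueue
    G->D: in-degree(D)=0, level(D)=1, enqueue
  process H: level=0
    H->B: in-degree(B)=0, level(B)=1, enqueue
  process A: level=1
  process C: level=1
  process D: level=1
  process B: level=1
All levels: A:1, B:1, C:1, D:1, E:0, F:0, G:0, H:0
max level = 1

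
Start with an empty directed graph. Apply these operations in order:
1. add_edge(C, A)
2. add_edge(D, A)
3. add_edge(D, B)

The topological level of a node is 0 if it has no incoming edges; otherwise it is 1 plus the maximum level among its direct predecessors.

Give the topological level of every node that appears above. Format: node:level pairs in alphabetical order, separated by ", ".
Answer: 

Op 1: add_edge(C, A). Edges now: 1
Op 2: add_edge(D, A). Edges now: 2
Op 3: add_edge(D, B). Edges now: 3
Compute levels (Kahn BFS):
  sources (in-degree 0): C, D
  process C: level=0
    C->A: in-degree(A)=1, level(A)>=1
  process D: level=0
    D->A: in-degree(A)=0, level(A)=1, enqueue
    D->B: in-degree(B)=0, level(B)=1, enqueue
  process A: level=1
  process B: level=1
All levels: A:1, B:1, C:0, D:0

Answer: A:1, B:1, C:0, D:0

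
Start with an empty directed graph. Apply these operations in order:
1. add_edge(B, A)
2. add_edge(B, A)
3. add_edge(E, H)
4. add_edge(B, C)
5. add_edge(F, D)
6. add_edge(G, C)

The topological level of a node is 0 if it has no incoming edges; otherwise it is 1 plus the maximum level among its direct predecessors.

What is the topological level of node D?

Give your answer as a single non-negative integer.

Answer: 1

Derivation:
Op 1: add_edge(B, A). Edges now: 1
Op 2: add_edge(B, A) (duplicate, no change). Edges now: 1
Op 3: add_edge(E, H). Edges now: 2
Op 4: add_edge(B, C). Edges now: 3
Op 5: add_edge(F, D). Edges now: 4
Op 6: add_edge(G, C). Edges now: 5
Compute levels (Kahn BFS):
  sources (in-degree 0): B, E, F, G
  process B: level=0
    B->A: in-degree(A)=0, level(A)=1, enqueue
    B->C: in-degree(C)=1, level(C)>=1
  process E: level=0
    E->H: in-degree(H)=0, level(H)=1, enqueue
  process F: level=0
    F->D: in-degree(D)=0, level(D)=1, enqueue
  process G: level=0
    G->C: in-degree(C)=0, level(C)=1, enqueue
  process A: level=1
  process H: level=1
  process D: level=1
  process C: level=1
All levels: A:1, B:0, C:1, D:1, E:0, F:0, G:0, H:1
level(D) = 1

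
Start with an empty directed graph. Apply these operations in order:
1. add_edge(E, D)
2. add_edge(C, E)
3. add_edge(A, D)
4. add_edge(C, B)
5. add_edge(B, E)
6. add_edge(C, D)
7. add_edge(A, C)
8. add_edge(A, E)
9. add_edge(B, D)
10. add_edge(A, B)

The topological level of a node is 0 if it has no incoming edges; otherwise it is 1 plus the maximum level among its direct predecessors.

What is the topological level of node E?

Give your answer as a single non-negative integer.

Op 1: add_edge(E, D). Edges now: 1
Op 2: add_edge(C, E). Edges now: 2
Op 3: add_edge(A, D). Edges now: 3
Op 4: add_edge(C, B). Edges now: 4
Op 5: add_edge(B, E). Edges now: 5
Op 6: add_edge(C, D). Edges now: 6
Op 7: add_edge(A, C). Edges now: 7
Op 8: add_edge(A, E). Edges now: 8
Op 9: add_edge(B, D). Edges now: 9
Op 10: add_edge(A, B). Edges now: 10
Compute levels (Kahn BFS):
  sources (in-degree 0): A
  process A: level=0
    A->B: in-degree(B)=1, level(B)>=1
    A->C: in-degree(C)=0, level(C)=1, enqueue
    A->D: in-degree(D)=3, level(D)>=1
    A->E: in-degree(E)=2, level(E)>=1
  process C: level=1
    C->B: in-degree(B)=0, level(B)=2, enqueue
    C->D: in-degree(D)=2, level(D)>=2
    C->E: in-degree(E)=1, level(E)>=2
  process B: level=2
    B->D: in-degree(D)=1, level(D)>=3
    B->E: in-degree(E)=0, level(E)=3, enqueue
  process E: level=3
    E->D: in-degree(D)=0, level(D)=4, enqueue
  process D: level=4
All levels: A:0, B:2, C:1, D:4, E:3
level(E) = 3

Answer: 3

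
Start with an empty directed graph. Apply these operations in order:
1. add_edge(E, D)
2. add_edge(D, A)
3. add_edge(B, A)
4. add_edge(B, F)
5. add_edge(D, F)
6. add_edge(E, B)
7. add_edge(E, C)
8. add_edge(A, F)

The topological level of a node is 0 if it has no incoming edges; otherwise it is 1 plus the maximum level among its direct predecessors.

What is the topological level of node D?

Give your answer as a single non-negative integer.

Answer: 1

Derivation:
Op 1: add_edge(E, D). Edges now: 1
Op 2: add_edge(D, A). Edges now: 2
Op 3: add_edge(B, A). Edges now: 3
Op 4: add_edge(B, F). Edges now: 4
Op 5: add_edge(D, F). Edges now: 5
Op 6: add_edge(E, B). Edges now: 6
Op 7: add_edge(E, C). Edges now: 7
Op 8: add_edge(A, F). Edges now: 8
Compute levels (Kahn BFS):
  sources (in-degree 0): E
  process E: level=0
    E->B: in-degree(B)=0, level(B)=1, enqueue
    E->C: in-degree(C)=0, level(C)=1, enqueue
    E->D: in-degree(D)=0, level(D)=1, enqueue
  process B: level=1
    B->A: in-degree(A)=1, level(A)>=2
    B->F: in-degree(F)=2, level(F)>=2
  process C: level=1
  process D: level=1
    D->A: in-degree(A)=0, level(A)=2, enqueue
    D->F: in-degree(F)=1, level(F)>=2
  process A: level=2
    A->F: in-degree(F)=0, level(F)=3, enqueue
  process F: level=3
All levels: A:2, B:1, C:1, D:1, E:0, F:3
level(D) = 1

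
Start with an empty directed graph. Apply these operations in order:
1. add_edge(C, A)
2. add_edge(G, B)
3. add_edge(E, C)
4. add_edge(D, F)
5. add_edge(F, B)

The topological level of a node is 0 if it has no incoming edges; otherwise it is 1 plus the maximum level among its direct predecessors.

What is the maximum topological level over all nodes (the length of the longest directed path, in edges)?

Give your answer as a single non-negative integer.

Op 1: add_edge(C, A). Edges now: 1
Op 2: add_edge(G, B). Edges now: 2
Op 3: add_edge(E, C). Edges now: 3
Op 4: add_edge(D, F). Edges now: 4
Op 5: add_edge(F, B). Edges now: 5
Compute levels (Kahn BFS):
  sources (in-degree 0): D, E, G
  process D: level=0
    D->F: in-degree(F)=0, level(F)=1, enqueue
  process E: level=0
    E->C: in-degree(C)=0, level(C)=1, enqueue
  process G: level=0
    G->B: in-degree(B)=1, level(B)>=1
  process F: level=1
    F->B: in-degree(B)=0, level(B)=2, enqueue
  process C: level=1
    C->A: in-degree(A)=0, level(A)=2, enqueue
  process B: level=2
  process A: level=2
All levels: A:2, B:2, C:1, D:0, E:0, F:1, G:0
max level = 2

Answer: 2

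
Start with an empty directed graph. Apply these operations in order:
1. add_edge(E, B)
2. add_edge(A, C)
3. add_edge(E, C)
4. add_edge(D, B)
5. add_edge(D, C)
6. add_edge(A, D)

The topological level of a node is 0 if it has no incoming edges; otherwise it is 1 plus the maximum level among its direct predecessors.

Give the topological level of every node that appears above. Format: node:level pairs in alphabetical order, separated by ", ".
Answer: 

Op 1: add_edge(E, B). Edges now: 1
Op 2: add_edge(A, C). Edges now: 2
Op 3: add_edge(E, C). Edges now: 3
Op 4: add_edge(D, B). Edges now: 4
Op 5: add_edge(D, C). Edges now: 5
Op 6: add_edge(A, D). Edges now: 6
Compute levels (Kahn BFS):
  sources (in-degree 0): A, E
  process A: level=0
    A->C: in-degree(C)=2, level(C)>=1
    A->D: in-degree(D)=0, level(D)=1, enqueue
  process E: level=0
    E->B: in-degree(B)=1, level(B)>=1
    E->C: in-degree(C)=1, level(C)>=1
  process D: level=1
    D->B: in-degree(B)=0, level(B)=2, enqueue
    D->C: in-degree(C)=0, level(C)=2, enqueue
  process B: level=2
  process C: level=2
All levels: A:0, B:2, C:2, D:1, E:0

Answer: A:0, B:2, C:2, D:1, E:0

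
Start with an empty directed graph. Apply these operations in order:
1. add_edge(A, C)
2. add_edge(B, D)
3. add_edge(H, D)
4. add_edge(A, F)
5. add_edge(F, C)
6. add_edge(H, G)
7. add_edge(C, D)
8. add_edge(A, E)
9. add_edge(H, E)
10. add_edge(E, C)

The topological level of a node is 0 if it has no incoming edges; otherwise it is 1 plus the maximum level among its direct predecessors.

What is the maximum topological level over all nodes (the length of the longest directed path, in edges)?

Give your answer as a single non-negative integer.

Op 1: add_edge(A, C). Edges now: 1
Op 2: add_edge(B, D). Edges now: 2
Op 3: add_edge(H, D). Edges now: 3
Op 4: add_edge(A, F). Edges now: 4
Op 5: add_edge(F, C). Edges now: 5
Op 6: add_edge(H, G). Edges now: 6
Op 7: add_edge(C, D). Edges now: 7
Op 8: add_edge(A, E). Edges now: 8
Op 9: add_edge(H, E). Edges now: 9
Op 10: add_edge(E, C). Edges now: 10
Compute levels (Kahn BFS):
  sources (in-degree 0): A, B, H
  process A: level=0
    A->C: in-degree(C)=2, level(C)>=1
    A->E: in-degree(E)=1, level(E)>=1
    A->F: in-degree(F)=0, level(F)=1, enqueue
  process B: level=0
    B->D: in-degree(D)=2, level(D)>=1
  process H: level=0
    H->D: in-degree(D)=1, level(D)>=1
    H->E: in-degree(E)=0, level(E)=1, enqueue
    H->G: in-degree(G)=0, level(G)=1, enqueue
  process F: level=1
    F->C: in-degree(C)=1, level(C)>=2
  process E: level=1
    E->C: in-degree(C)=0, level(C)=2, enqueue
  process G: level=1
  process C: level=2
    C->D: in-degree(D)=0, level(D)=3, enqueue
  process D: level=3
All levels: A:0, B:0, C:2, D:3, E:1, F:1, G:1, H:0
max level = 3

Answer: 3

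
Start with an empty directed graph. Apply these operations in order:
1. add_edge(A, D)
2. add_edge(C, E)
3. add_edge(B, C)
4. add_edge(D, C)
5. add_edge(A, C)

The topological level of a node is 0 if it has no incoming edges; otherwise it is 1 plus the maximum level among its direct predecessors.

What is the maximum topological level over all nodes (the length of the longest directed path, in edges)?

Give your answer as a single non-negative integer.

Op 1: add_edge(A, D). Edges now: 1
Op 2: add_edge(C, E). Edges now: 2
Op 3: add_edge(B, C). Edges now: 3
Op 4: add_edge(D, C). Edges now: 4
Op 5: add_edge(A, C). Edges now: 5
Compute levels (Kahn BFS):
  sources (in-degree 0): A, B
  process A: level=0
    A->C: in-degree(C)=2, level(C)>=1
    A->D: in-degree(D)=0, level(D)=1, enqueue
  process B: level=0
    B->C: in-degree(C)=1, level(C)>=1
  process D: level=1
    D->C: in-degree(C)=0, level(C)=2, enqueue
  process C: level=2
    C->E: in-degree(E)=0, level(E)=3, enqueue
  process E: level=3
All levels: A:0, B:0, C:2, D:1, E:3
max level = 3

Answer: 3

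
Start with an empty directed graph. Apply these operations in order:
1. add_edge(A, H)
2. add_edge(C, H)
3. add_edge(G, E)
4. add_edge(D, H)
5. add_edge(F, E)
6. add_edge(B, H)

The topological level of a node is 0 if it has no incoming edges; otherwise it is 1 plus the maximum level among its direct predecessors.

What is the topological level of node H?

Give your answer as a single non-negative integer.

Answer: 1

Derivation:
Op 1: add_edge(A, H). Edges now: 1
Op 2: add_edge(C, H). Edges now: 2
Op 3: add_edge(G, E). Edges now: 3
Op 4: add_edge(D, H). Edges now: 4
Op 5: add_edge(F, E). Edges now: 5
Op 6: add_edge(B, H). Edges now: 6
Compute levels (Kahn BFS):
  sources (in-degree 0): A, B, C, D, F, G
  process A: level=0
    A->H: in-degree(H)=3, level(H)>=1
  process B: level=0
    B->H: in-degree(H)=2, level(H)>=1
  process C: level=0
    C->H: in-degree(H)=1, level(H)>=1
  process D: level=0
    D->H: in-degree(H)=0, level(H)=1, enqueue
  process F: level=0
    F->E: in-degree(E)=1, level(E)>=1
  process G: level=0
    G->E: in-degree(E)=0, level(E)=1, enqueue
  process H: level=1
  process E: level=1
All levels: A:0, B:0, C:0, D:0, E:1, F:0, G:0, H:1
level(H) = 1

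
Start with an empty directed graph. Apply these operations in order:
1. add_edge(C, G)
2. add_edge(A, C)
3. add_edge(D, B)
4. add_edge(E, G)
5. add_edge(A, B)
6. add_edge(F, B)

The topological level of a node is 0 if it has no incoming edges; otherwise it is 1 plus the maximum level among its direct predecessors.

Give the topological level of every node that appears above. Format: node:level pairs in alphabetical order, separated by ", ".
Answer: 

Answer: A:0, B:1, C:1, D:0, E:0, F:0, G:2

Derivation:
Op 1: add_edge(C, G). Edges now: 1
Op 2: add_edge(A, C). Edges now: 2
Op 3: add_edge(D, B). Edges now: 3
Op 4: add_edge(E, G). Edges now: 4
Op 5: add_edge(A, B). Edges now: 5
Op 6: add_edge(F, B). Edges now: 6
Compute levels (Kahn BFS):
  sources (in-degree 0): A, D, E, F
  process A: level=0
    A->B: in-degree(B)=2, level(B)>=1
    A->C: in-degree(C)=0, level(C)=1, enqueue
  process D: level=0
    D->B: in-degree(B)=1, level(B)>=1
  process E: level=0
    E->G: in-degree(G)=1, level(G)>=1
  process F: level=0
    F->B: in-degree(B)=0, level(B)=1, enqueue
  process C: level=1
    C->G: in-degree(G)=0, level(G)=2, enqueue
  process B: level=1
  process G: level=2
All levels: A:0, B:1, C:1, D:0, E:0, F:0, G:2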